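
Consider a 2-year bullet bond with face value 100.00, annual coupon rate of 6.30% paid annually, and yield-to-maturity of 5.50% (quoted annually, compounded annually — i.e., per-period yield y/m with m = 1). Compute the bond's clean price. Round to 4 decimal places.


Coupon per period c = face * coupon_rate / m = 6.300000
Periods per year m = 1; per-period yield y/m = 0.055000
Number of cashflows N = 2
Cashflows (t years, CF_t, discount factor 1/(1+y/m)^(m*t), PV):
  t = 1.0000: CF_t = 6.300000, DF = 0.947867, PV = 5.971564
  t = 2.0000: CF_t = 106.300000, DF = 0.898452, PV = 95.505492
Price P = sum_t PV_t = 101.477056

Answer: Price = 101.4771


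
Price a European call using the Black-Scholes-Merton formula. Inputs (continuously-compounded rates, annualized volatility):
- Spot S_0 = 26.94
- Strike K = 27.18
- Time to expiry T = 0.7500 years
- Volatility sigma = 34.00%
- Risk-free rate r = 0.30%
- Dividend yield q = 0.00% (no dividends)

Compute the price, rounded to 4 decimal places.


d1 = (ln(S/K) + (r - q + 0.5*sigma^2) * T) / (sigma * sqrt(T)) = 0.12474421
d2 = d1 - sigma * sqrt(T) = -0.16970443
exp(-rT) = 0.99775253; exp(-qT) = 1.00000000
C = S_0 * exp(-qT) * N(d1) - K * exp(-rT) * N(d2)
N(d1) = 0.54963697; N(d2) = 0.43262130
C = 26.9400 * 1.00000000 * 0.54963697 - 27.1800 * 0.99775253 * 0.43262130 = 3.0750

Answer: Price = 3.0750


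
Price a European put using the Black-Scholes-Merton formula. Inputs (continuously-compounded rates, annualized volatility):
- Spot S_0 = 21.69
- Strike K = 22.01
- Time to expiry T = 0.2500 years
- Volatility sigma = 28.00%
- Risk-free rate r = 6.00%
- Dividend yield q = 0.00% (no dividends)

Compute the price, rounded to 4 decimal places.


Answer: Price = 1.2064

Derivation:
d1 = (ln(S/K) + (r - q + 0.5*sigma^2) * T) / (sigma * sqrt(T)) = 0.07253164
d2 = d1 - sigma * sqrt(T) = -0.06746836
exp(-rT) = 0.98511194; exp(-qT) = 1.00000000
P = K * exp(-rT) * N(-d2) - S_0 * exp(-qT) * N(-d1)
N(-d1) = 0.47108941; N(-d2) = 0.52689558
P = 22.0100 * 0.98511194 * 0.52689558 - 21.6900 * 1.00000000 * 0.47108941 = 1.2064


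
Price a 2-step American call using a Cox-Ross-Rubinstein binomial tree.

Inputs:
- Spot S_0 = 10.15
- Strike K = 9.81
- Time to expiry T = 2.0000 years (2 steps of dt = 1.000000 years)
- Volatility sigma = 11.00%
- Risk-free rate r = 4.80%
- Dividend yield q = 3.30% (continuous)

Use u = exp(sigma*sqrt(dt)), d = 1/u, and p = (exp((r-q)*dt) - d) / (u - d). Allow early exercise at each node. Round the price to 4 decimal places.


Answer: Price = V(0,0) = 0.9081

Derivation:
dt = T/N = 1.000000
u = exp(sigma*sqrt(dt)) = 1.116278; d = 1/u = 0.895834
p = (exp((r-q)*dt) - d) / (u - d) = 0.541085
Discount per step: exp(-r*dt) = 0.953134
Stock lattice S(k, i) with i counting down-moves:
  k=0: S(0,0) = 10.1500
  k=1: S(1,0) = 11.3302; S(1,1) = 9.0927
  k=2: S(2,0) = 12.6477; S(2,1) = 10.1500; S(2,2) = 8.1456
Terminal payoffs V(N, i) = max(S_T - K, 0):
  V(2,0) = 2.837679; V(2,1) = 0.340000; V(2,2) = 0.000000
Backward induction: V(k, i) = exp(-r*dt) * [p * V(k+1, i) + (1-p) * V(k+1, i+1)]; then take max(V_cont, immediate exercise) for American.
  V(1,0) = exp(-r*dt) * [p*2.837679 + (1-p)*0.340000] = 1.612185; exercise = 1.520222; V(1,0) = max -> 1.612185
  V(1,1) = exp(-r*dt) * [p*0.340000 + (1-p)*0.000000] = 0.175347; exercise = 0.000000; V(1,1) = max -> 0.175347
  V(0,0) = exp(-r*dt) * [p*1.612185 + (1-p)*0.175347] = 0.908144; exercise = 0.340000; V(0,0) = max -> 0.908144


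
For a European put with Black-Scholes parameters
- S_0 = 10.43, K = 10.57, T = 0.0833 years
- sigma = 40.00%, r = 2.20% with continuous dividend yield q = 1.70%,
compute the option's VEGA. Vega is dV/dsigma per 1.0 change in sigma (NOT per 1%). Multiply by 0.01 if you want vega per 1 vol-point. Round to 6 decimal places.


Answer: Vega = 1.197471

Derivation:
d1 = -0.0541636697; d2 = -0.1696106272
phi(d1) = 0.3983575203; exp(-qT) = 0.9985849022; exp(-rT) = 0.9981690782
Vega = S * exp(-qT) * phi(d1) * sqrt(T) = 10.4300 * 0.9985849022 * 0.3983575203 * 0.2886173938 = 1.197471


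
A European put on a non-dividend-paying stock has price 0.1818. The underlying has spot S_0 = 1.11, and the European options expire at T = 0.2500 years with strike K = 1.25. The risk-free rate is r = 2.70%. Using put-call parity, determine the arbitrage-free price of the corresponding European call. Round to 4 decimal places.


Answer: Call price = 0.0502

Derivation:
Put-call parity: C - P = S_0 * exp(-qT) - K * exp(-rT).
S_0 * exp(-qT) = 1.1100 * 1.00000000 = 1.11000000
K * exp(-rT) = 1.2500 * 0.99327273 = 1.24159091
C = P + S*exp(-qT) - K*exp(-rT)
C = 0.1818 + 1.11000000 - 1.24159091 = 0.0502


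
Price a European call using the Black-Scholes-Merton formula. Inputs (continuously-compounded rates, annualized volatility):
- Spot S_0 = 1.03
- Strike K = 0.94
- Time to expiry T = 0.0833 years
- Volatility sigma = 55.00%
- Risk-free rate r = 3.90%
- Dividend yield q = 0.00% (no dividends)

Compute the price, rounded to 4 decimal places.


Answer: Price = 0.1195

Derivation:
d1 = (ln(S/K) + (r - q + 0.5*sigma^2) * T) / (sigma * sqrt(T)) = 0.67583674
d2 = d1 - sigma * sqrt(T) = 0.51709717
exp(-rT) = 0.99675657; exp(-qT) = 1.00000000
C = S_0 * exp(-qT) * N(d1) - K * exp(-rT) * N(d2)
N(d1) = 0.75042785; N(d2) = 0.69745584
C = 1.0300 * 1.00000000 * 0.75042785 - 0.9400 * 0.99675657 * 0.69745584 = 0.1195


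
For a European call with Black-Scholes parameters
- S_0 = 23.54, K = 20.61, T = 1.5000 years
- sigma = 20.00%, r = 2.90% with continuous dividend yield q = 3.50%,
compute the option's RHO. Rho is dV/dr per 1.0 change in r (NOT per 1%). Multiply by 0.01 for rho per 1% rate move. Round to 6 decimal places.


d1 = 0.6283949846; d2 = 0.3834460104
phi(d1) = 0.3274635062; exp(-qT) = 0.9488543211; exp(-rT) = 0.9574325541
N(d2) = 0.6493054530
Rho = K*T*exp(-rT)*N(d2) = 20.6100 * 1.5000 * 0.9574325541 * 0.6493054530 = 19.218810

Answer: Rho = 19.218810


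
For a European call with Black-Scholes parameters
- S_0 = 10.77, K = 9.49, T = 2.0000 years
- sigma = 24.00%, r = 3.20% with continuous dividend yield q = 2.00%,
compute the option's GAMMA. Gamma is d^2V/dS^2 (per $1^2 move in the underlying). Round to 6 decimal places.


d1 = 0.6131967503; d2 = 0.2737854953
phi(d1) = 0.3305677460; exp(-qT) = 0.9607894392; exp(-rT) = 0.9380049995
Gamma = exp(-qT) * phi(d1) / (S * sigma * sqrt(T)) = 0.9607894392 * 0.3305677460 / (10.7700 * 0.2400 * 1.4142135624) = 0.086885

Answer: Gamma = 0.086885


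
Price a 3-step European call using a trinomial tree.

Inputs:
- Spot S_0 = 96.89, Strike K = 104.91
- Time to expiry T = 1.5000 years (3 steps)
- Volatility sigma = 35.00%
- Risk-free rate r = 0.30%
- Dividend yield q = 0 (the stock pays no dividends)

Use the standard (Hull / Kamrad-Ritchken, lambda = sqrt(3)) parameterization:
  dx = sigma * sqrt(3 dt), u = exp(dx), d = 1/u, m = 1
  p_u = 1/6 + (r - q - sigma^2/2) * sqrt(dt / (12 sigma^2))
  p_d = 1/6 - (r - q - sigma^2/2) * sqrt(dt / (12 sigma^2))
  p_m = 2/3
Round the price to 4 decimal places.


dt = T/N = 0.500000; dx = sigma*sqrt(3*dt) = 0.428661
u = exp(dx) = 1.535200; d = 1/u = 0.651381
p_u = 0.132695, p_m = 0.666667, p_d = 0.200639
Discount per step: exp(-r*dt) = 0.998501
Stock lattice S(k, j) with j the centered position index:
  k=0: S(0,+0) = 96.8900
  k=1: S(1,-1) = 63.1123; S(1,+0) = 96.8900; S(1,+1) = 148.7455
  k=2: S(2,-2) = 41.1101; S(2,-1) = 63.1123; S(2,+0) = 96.8900; S(2,+1) = 148.7455; S(2,+2) = 228.3542
  k=3: S(3,-3) = 26.7784; S(3,-2) = 41.1101; S(3,-1) = 63.1123; S(3,+0) = 96.8900; S(3,+1) = 148.7455; S(3,+2) = 228.3542; S(3,+3) = 350.5693
Terminal payoffs V(N, j) = max(S_T - K, 0):
  V(3,-3) = 0.000000; V(3,-2) = 0.000000; V(3,-1) = 0.000000; V(3,+0) = 0.000000; V(3,+1) = 43.835534; V(3,+2) = 123.444153; V(3,+3) = 245.659309
Backward induction: V(k, j) = exp(-r*dt) * [p_u * V(k+1, j+1) + p_m * V(k+1, j) + p_d * V(k+1, j-1)]
  V(2,-2) = exp(-r*dt) * [p_u*0.000000 + p_m*0.000000 + p_d*0.000000] = 0.000000
  V(2,-1) = exp(-r*dt) * [p_u*0.000000 + p_m*0.000000 + p_d*0.000000] = 0.000000
  V(2,+0) = exp(-r*dt) * [p_u*43.835534 + p_m*0.000000 + p_d*0.000000] = 5.808019
  V(2,+1) = exp(-r*dt) * [p_u*123.444153 + p_m*43.835534 + p_d*0.000000] = 45.535704
  V(2,+2) = exp(-r*dt) * [p_u*245.659309 + p_m*123.444153 + p_d*43.835534] = 123.503472
  V(1,-1) = exp(-r*dt) * [p_u*5.808019 + p_m*0.000000 + p_d*0.000000] = 0.769537
  V(1,+0) = exp(-r*dt) * [p_u*45.535704 + p_m*5.808019 + p_d*0.000000] = 9.899493
  V(1,+1) = exp(-r*dt) * [p_u*123.503472 + p_m*45.535704 + p_d*5.808019] = 47.838879
  V(0,+0) = exp(-r*dt) * [p_u*47.838879 + p_m*9.899493 + p_d*0.769537] = 13.082383

Answer: Price = V(0,0) = 13.0824


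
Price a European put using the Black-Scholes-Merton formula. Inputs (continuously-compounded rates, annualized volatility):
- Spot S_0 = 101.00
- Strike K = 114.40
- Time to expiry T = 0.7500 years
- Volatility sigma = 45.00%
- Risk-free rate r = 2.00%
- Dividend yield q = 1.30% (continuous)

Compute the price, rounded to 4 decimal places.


d1 = (ln(S/K) + (r - q + 0.5*sigma^2) * T) / (sigma * sqrt(T)) = -0.11134665
d2 = d1 - sigma * sqrt(T) = -0.50105808
exp(-rT) = 0.98511194; exp(-qT) = 0.99029738
P = K * exp(-rT) * N(-d2) - S_0 * exp(-qT) * N(-d1)
N(-d1) = 0.54432927; N(-d2) = 0.69183488
P = 114.4000 * 0.98511194 * 0.69183488 - 101.0000 * 0.99029738 * 0.54432927 = 23.5237

Answer: Price = 23.5237


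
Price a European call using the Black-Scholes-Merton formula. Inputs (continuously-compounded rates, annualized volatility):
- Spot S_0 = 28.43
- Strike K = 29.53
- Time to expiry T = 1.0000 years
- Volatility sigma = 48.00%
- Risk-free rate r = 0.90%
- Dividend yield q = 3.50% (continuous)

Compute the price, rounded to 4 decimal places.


Answer: Price = 4.5189

Derivation:
d1 = (ln(S/K) + (r - q + 0.5*sigma^2) * T) / (sigma * sqrt(T)) = 0.10674631
d2 = d1 - sigma * sqrt(T) = -0.37325369
exp(-rT) = 0.99104038; exp(-qT) = 0.96560542
C = S_0 * exp(-qT) * N(d1) - K * exp(-rT) * N(d2)
N(d1) = 0.54250488; N(d2) = 0.35447982
C = 28.4300 * 0.96560542 * 0.54250488 - 29.5300 * 0.99104038 * 0.35447982 = 4.5189


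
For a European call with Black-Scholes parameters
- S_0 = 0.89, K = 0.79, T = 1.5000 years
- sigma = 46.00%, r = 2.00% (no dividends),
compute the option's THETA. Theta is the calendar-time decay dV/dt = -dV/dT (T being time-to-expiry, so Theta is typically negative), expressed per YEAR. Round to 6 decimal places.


Answer: Theta = -0.064992

Derivation:
d1 = 0.5464998297; d2 = -0.0168828112
phi(d1) = 0.3436025852; exp(-qT) = 1.0000000000; exp(-rT) = 0.9704455335
Theta = -S*exp(-qT)*phi(d1)*sigma/(2*sqrt(T)) - r*K*exp(-rT)*N(d2) + q*S*exp(-qT)*N(d1)
N(d1) = 0.7076387976; N(d2) = 0.4932650528; sqrt(T) = 1.2247448714
Term 1 = -0.8900 * 1.0000000000 * 0.3436025852 * 0.4600 / (2 * 1.2247448714) = -0.0574286538
Term 2 = -0.0200 * 0.7900 * 0.9704455335 * 0.4932650528 = -0.0075632525
Term 3 = 0 (no dividend yield, q = 0)
Theta = -0.0574286538 + (-0.0075632525) + (0.0000000000) = -0.064992


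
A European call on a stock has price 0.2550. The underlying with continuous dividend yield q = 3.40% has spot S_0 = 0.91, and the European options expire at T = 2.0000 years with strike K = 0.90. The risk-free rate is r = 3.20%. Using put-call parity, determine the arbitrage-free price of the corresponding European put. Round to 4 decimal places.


Put-call parity: C - P = S_0 * exp(-qT) - K * exp(-rT).
S_0 * exp(-qT) = 0.9100 * 0.93426047 = 0.85017703
K * exp(-rT) = 0.9000 * 0.93800500 = 0.84420450
P = C - S*exp(-qT) + K*exp(-rT)
P = 0.2550 - 0.85017703 + 0.84420450 = 0.2490

Answer: Put price = 0.2490


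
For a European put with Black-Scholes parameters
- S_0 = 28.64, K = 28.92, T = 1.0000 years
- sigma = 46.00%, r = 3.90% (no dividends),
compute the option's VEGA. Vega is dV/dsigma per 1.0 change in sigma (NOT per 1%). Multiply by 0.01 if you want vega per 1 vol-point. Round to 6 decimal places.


Answer: Vega = 10.943611

Derivation:
d1 = 0.2936324887; d2 = -0.1663675113
phi(d1) = 0.3821093127; exp(-qT) = 1.0000000000; exp(-rT) = 0.9617507091
Vega = S * exp(-qT) * phi(d1) * sqrt(T) = 28.6400 * 1.0000000000 * 0.3821093127 * 1.0000000000 = 10.943611


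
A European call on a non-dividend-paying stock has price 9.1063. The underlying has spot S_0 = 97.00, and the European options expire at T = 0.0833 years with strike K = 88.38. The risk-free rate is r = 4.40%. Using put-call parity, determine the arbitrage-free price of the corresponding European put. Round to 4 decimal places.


Answer: Put price = 0.1630

Derivation:
Put-call parity: C - P = S_0 * exp(-qT) - K * exp(-rT).
S_0 * exp(-qT) = 97.0000 * 1.00000000 = 97.00000000
K * exp(-rT) = 88.3800 * 0.99634151 = 88.05666253
P = C - S*exp(-qT) + K*exp(-rT)
P = 9.1063 - 97.00000000 + 88.05666253 = 0.1630


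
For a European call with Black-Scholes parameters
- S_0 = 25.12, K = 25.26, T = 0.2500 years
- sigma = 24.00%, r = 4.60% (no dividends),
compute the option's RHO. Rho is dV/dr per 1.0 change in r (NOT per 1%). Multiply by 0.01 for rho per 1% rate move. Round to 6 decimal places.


d1 = 0.1095185390; d2 = -0.0104814610
phi(d1) = 0.3965569215; exp(-qT) = 1.0000000000; exp(-rT) = 0.9885658722
N(d2) = 0.4958185786
Rho = K*T*exp(-rT)*N(d2) = 25.2600 * 0.2500 * 0.9885658722 * 0.4958185786 = 3.095293

Answer: Rho = 3.095293


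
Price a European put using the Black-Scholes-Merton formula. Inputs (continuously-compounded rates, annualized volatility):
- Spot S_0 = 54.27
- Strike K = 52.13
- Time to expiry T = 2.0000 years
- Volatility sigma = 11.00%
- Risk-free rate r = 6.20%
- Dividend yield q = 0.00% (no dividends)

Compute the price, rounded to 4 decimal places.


Answer: Price = 0.5809

Derivation:
d1 = (ln(S/K) + (r - q + 0.5*sigma^2) * T) / (sigma * sqrt(T)) = 1.13349853
d2 = d1 - sigma * sqrt(T) = 0.97793504
exp(-rT) = 0.88337984; exp(-qT) = 1.00000000
P = K * exp(-rT) * N(-d2) - S_0 * exp(-qT) * N(-d1)
N(-d1) = 0.12850248; N(-d2) = 0.16405323
P = 52.1300 * 0.88337984 * 0.16405323 - 54.2700 * 1.00000000 * 0.12850248 = 0.5809


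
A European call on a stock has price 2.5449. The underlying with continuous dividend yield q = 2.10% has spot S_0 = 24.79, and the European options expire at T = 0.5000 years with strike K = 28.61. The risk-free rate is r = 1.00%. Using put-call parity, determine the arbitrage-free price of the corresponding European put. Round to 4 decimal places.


Answer: Put price = 6.4811

Derivation:
Put-call parity: C - P = S_0 * exp(-qT) - K * exp(-rT).
S_0 * exp(-qT) = 24.7900 * 0.98955493 = 24.53106678
K * exp(-rT) = 28.6100 * 0.99501248 = 28.46730703
P = C - S*exp(-qT) + K*exp(-rT)
P = 2.5449 - 24.53106678 + 28.46730703 = 6.4811


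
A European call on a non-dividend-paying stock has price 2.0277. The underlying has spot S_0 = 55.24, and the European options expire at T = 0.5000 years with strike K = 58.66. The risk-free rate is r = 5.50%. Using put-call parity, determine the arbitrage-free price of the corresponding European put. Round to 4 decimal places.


Put-call parity: C - P = S_0 * exp(-qT) - K * exp(-rT).
S_0 * exp(-qT) = 55.2400 * 1.00000000 = 55.24000000
K * exp(-rT) = 58.6600 * 0.97287468 = 57.06882888
P = C - S*exp(-qT) + K*exp(-rT)
P = 2.0277 - 55.24000000 + 57.06882888 = 3.8565

Answer: Put price = 3.8565


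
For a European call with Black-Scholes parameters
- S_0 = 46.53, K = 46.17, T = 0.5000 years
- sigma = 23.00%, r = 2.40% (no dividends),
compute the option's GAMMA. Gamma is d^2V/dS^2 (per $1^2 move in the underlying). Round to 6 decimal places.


d1 = 0.2028598928; d2 = 0.0402253331
phi(d1) = 0.3908174916; exp(-qT) = 1.0000000000; exp(-rT) = 0.9880717129
Gamma = exp(-qT) * phi(d1) / (S * sigma * sqrt(T)) = 1.0000000000 * 0.3908174916 / (46.5300 * 0.2300 * 0.7071067812) = 0.051645

Answer: Gamma = 0.051645


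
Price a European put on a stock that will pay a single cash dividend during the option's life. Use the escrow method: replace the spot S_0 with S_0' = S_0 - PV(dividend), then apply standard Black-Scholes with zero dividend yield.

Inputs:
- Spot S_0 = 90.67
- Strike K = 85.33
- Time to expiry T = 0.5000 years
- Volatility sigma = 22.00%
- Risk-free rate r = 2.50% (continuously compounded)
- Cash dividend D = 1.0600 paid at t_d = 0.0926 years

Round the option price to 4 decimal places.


PV(D) = D * exp(-r * t_d) = 1.0600 * 0.99768768 = 1.05754894
S_0' = S_0 - PV(D) = 90.6700 - 1.05754894 = 89.61245106
d1 = (ln(S_0'/K) + (r + sigma^2/2)*T) / (sigma*sqrt(T)) = 0.47291418
d2 = d1 - sigma*sqrt(T) = 0.31735068
exp(-rT) = 0.98757780
N(-d1) = 0.31813721; N(-d2) = 0.37548876
P = K * exp(-rT) * N(-d2) - S_0' * N(-d1) = 85.3300 * 0.98757780 * 0.37548876 - 89.61245106 * 0.31813721 = 3.1334

Answer: Price = 3.1334


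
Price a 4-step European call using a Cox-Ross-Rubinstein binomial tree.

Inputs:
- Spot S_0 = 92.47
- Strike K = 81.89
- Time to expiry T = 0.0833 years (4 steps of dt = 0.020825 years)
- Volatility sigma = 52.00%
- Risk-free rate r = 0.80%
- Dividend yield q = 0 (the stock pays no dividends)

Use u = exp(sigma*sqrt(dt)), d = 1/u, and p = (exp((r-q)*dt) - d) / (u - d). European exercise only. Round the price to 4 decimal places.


Answer: Price = V(0,0) = 12.2128

Derivation:
dt = T/N = 0.020825
u = exp(sigma*sqrt(dt)) = 1.077928; d = 1/u = 0.927706
p = (exp((r-q)*dt) - d) / (u - d) = 0.482358
Discount per step: exp(-r*dt) = 0.999833
Stock lattice S(k, i) with i counting down-moves:
  k=0: S(0,0) = 92.4700
  k=1: S(1,0) = 99.6760; S(1,1) = 85.7850
  k=2: S(2,0) = 107.4435; S(2,1) = 92.4700; S(2,2) = 79.5832
  k=3: S(3,0) = 115.8164; S(3,1) = 99.6760; S(3,2) = 85.7850; S(3,3) = 73.8298
  k=4: S(4,0) = 124.8417; S(4,1) = 107.4435; S(4,2) = 92.4700; S(4,3) = 79.5832; S(4,4) = 68.4924
Terminal payoffs V(N, i) = max(S_T - K, 0):
  V(4,0) = 42.951678; V(4,1) = 25.553520; V(4,2) = 10.580000; V(4,3) = 0.000000; V(4,4) = 0.000000
Backward induction: V(k, i) = exp(-r*dt) * [p * V(k+1, i) + (1-p) * V(k+1, i+1)].
  V(3,0) = exp(-r*dt) * [p*42.951678 + (1-p)*25.553520] = 33.940002
  V(3,1) = exp(-r*dt) * [p*25.553520 + (1-p)*10.580000] = 17.799628
  V(3,2) = exp(-r*dt) * [p*10.580000 + (1-p)*0.000000] = 5.102495
  V(3,3) = exp(-r*dt) * [p*0.000000 + (1-p)*0.000000] = 0.000000
  V(2,0) = exp(-r*dt) * [p*33.940002 + (1-p)*17.799628] = 25.580801
  V(2,1) = exp(-r*dt) * [p*17.799628 + (1-p)*5.102495] = 11.225186
  V(2,2) = exp(-r*dt) * [p*5.102495 + (1-p)*0.000000] = 2.460818
  V(1,0) = exp(-r*dt) * [p*25.580801 + (1-p)*11.225186] = 18.146705
  V(1,1) = exp(-r*dt) * [p*11.225186 + (1-p)*2.460818] = 6.687265
  V(0,0) = exp(-r*dt) * [p*18.146705 + (1-p)*6.687265] = 12.212780


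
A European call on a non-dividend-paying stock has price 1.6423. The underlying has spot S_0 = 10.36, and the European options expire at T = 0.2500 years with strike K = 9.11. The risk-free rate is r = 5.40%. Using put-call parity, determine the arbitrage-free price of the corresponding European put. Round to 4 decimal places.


Answer: Put price = 0.2701

Derivation:
Put-call parity: C - P = S_0 * exp(-qT) - K * exp(-rT).
S_0 * exp(-qT) = 10.3600 * 1.00000000 = 10.36000000
K * exp(-rT) = 9.1100 * 0.98659072 = 8.98784143
P = C - S*exp(-qT) + K*exp(-rT)
P = 1.6423 - 10.36000000 + 8.98784143 = 0.2701


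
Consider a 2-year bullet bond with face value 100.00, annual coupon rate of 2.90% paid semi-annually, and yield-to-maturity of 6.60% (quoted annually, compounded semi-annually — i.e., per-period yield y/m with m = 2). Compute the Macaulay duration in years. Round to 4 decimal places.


Answer: Macaulay duration = 1.9558 years

Derivation:
Coupon per period c = face * coupon_rate / m = 1.450000
Periods per year m = 2; per-period yield y/m = 0.033000
Number of cashflows N = 4
Cashflows (t years, CF_t, discount factor 1/(1+y/m)^(m*t), PV):
  t = 0.5000: CF_t = 1.450000, DF = 0.968054, PV = 1.403679
  t = 1.0000: CF_t = 1.450000, DF = 0.937129, PV = 1.358837
  t = 1.5000: CF_t = 1.450000, DF = 0.907192, PV = 1.315428
  t = 2.0000: CF_t = 101.450000, DF = 0.878211, PV = 89.094473
Price P = sum_t PV_t = 93.172417
Macaulay numerator sum_t t * PV_t:
  t * PV_t at t = 0.5000: 0.701839
  t * PV_t at t = 1.0000: 1.358837
  t * PV_t at t = 1.5000: 1.973142
  t * PV_t at t = 2.0000: 178.188947
Macaulay duration D = (sum_t t * PV_t) / P = 182.222765 / 93.172417 = 1.955759


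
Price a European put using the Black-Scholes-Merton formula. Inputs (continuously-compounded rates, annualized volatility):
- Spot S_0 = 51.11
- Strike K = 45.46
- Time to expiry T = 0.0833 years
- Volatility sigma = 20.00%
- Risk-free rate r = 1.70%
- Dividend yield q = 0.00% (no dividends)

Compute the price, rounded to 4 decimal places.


d1 = (ln(S/K) + (r - q + 0.5*sigma^2) * T) / (sigma * sqrt(T)) = 2.08285185
d2 = d1 - sigma * sqrt(T) = 2.02512837
exp(-rT) = 0.99858490; exp(-qT) = 1.00000000
P = K * exp(-rT) * N(-d2) - S_0 * exp(-qT) * N(-d1)
N(-d1) = 0.01863236; N(-d2) = 0.02142709
P = 45.4600 * 0.99858490 * 0.02142709 - 51.1100 * 1.00000000 * 0.01863236 = 0.0204

Answer: Price = 0.0204


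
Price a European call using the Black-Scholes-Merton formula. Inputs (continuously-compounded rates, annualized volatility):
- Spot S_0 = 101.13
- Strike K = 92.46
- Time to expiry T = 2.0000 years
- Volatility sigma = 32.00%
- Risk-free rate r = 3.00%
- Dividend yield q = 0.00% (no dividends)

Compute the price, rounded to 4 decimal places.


Answer: Price = 24.7677

Derivation:
d1 = (ln(S/K) + (r - q + 0.5*sigma^2) * T) / (sigma * sqrt(T)) = 0.55691443
d2 = d1 - sigma * sqrt(T) = 0.10436609
exp(-rT) = 0.94176453; exp(-qT) = 1.00000000
C = S_0 * exp(-qT) * N(d1) - K * exp(-rT) * N(d2)
N(d1) = 0.71120705; N(d2) = 0.54156058
C = 101.1300 * 1.00000000 * 0.71120705 - 92.4600 * 0.94176453 * 0.54156058 = 24.7677


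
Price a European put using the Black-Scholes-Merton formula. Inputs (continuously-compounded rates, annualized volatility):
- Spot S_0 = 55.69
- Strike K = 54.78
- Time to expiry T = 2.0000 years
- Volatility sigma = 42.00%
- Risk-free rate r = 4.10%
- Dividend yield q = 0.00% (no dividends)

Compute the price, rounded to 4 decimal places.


d1 = (ln(S/K) + (r - q + 0.5*sigma^2) * T) / (sigma * sqrt(T)) = 0.46277686
d2 = d1 - sigma * sqrt(T) = -0.13119283
exp(-rT) = 0.92127196; exp(-qT) = 1.00000000
P = K * exp(-rT) * N(-d2) - S_0 * exp(-qT) * N(-d1)
N(-d1) = 0.32176216; N(-d2) = 0.55218862
P = 54.7800 * 0.92127196 * 0.55218862 - 55.6900 * 1.00000000 * 0.32176216 = 9.9485

Answer: Price = 9.9485


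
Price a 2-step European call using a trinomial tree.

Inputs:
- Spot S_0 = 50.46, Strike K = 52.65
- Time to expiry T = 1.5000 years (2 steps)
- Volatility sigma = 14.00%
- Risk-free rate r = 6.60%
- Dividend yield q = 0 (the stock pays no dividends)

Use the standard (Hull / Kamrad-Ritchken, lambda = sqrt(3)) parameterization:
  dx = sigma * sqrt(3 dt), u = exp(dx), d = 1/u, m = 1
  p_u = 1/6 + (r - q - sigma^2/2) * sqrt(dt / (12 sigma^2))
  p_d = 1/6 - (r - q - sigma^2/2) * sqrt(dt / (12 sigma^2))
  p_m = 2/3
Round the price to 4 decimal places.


Answer: Price = V(0,0) = 4.6557

Derivation:
dt = T/N = 0.750000; dx = sigma*sqrt(3*dt) = 0.210000
u = exp(dx) = 1.233678; d = 1/u = 0.810584
p_u = 0.267024, p_m = 0.666667, p_d = 0.066310
Discount per step: exp(-r*dt) = 0.951705
Stock lattice S(k, j) with j the centered position index:
  k=0: S(0,+0) = 50.4600
  k=1: S(1,-1) = 40.9021; S(1,+0) = 50.4600; S(1,+1) = 62.2514
  k=2: S(2,-2) = 33.1546; S(2,-1) = 40.9021; S(2,+0) = 50.4600; S(2,+1) = 62.2514; S(2,+2) = 76.7982
Terminal payoffs V(N, j) = max(S_T - K, 0):
  V(2,-2) = 0.000000; V(2,-1) = 0.000000; V(2,+0) = 0.000000; V(2,+1) = 9.601395; V(2,+2) = 24.148180
Backward induction: V(k, j) = exp(-r*dt) * [p_u * V(k+1, j+1) + p_m * V(k+1, j) + p_d * V(k+1, j-1)]
  V(1,-1) = exp(-r*dt) * [p_u*0.000000 + p_m*0.000000 + p_d*0.000000] = 0.000000
  V(1,+0) = exp(-r*dt) * [p_u*9.601395 + p_m*0.000000 + p_d*0.000000] = 2.439983
  V(1,+1) = exp(-r*dt) * [p_u*24.148180 + p_m*9.601395 + p_d*0.000000] = 12.228525
  V(0,+0) = exp(-r*dt) * [p_u*12.228525 + p_m*2.439983 + p_d*0.000000] = 4.655706


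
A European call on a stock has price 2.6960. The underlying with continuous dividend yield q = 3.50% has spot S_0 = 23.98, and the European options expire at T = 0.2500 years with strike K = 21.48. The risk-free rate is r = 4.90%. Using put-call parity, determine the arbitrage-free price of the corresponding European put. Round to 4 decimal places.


Put-call parity: C - P = S_0 * exp(-qT) - K * exp(-rT).
S_0 * exp(-qT) = 23.9800 * 0.99128817 = 23.77109031
K * exp(-rT) = 21.4800 * 0.98782473 = 21.21847511
P = C - S*exp(-qT) + K*exp(-rT)
P = 2.6960 - 23.77109031 + 21.21847511 = 0.1434

Answer: Put price = 0.1434


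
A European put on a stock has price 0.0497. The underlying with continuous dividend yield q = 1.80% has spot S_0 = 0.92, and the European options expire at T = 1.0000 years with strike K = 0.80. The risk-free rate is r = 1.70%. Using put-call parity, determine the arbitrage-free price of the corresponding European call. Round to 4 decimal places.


Answer: Call price = 0.1668

Derivation:
Put-call parity: C - P = S_0 * exp(-qT) - K * exp(-rT).
S_0 * exp(-qT) = 0.9200 * 0.98216103 = 0.90358815
K * exp(-rT) = 0.8000 * 0.98314368 = 0.78651495
C = P + S*exp(-qT) - K*exp(-rT)
C = 0.0497 + 0.90358815 - 0.78651495 = 0.1668


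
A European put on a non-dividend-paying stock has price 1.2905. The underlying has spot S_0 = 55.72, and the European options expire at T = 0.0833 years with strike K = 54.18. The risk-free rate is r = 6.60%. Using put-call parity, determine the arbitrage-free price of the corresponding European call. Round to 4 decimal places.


Put-call parity: C - P = S_0 * exp(-qT) - K * exp(-rT).
S_0 * exp(-qT) = 55.7200 * 1.00000000 = 55.72000000
K * exp(-rT) = 54.1800 * 0.99451729 = 53.88294651
C = P + S*exp(-qT) - K*exp(-rT)
C = 1.2905 + 55.72000000 - 53.88294651 = 3.1276

Answer: Call price = 3.1276


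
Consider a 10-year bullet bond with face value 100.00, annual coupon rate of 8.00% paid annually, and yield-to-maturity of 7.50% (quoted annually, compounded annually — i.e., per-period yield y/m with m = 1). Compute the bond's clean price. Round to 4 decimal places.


Coupon per period c = face * coupon_rate / m = 8.000000
Periods per year m = 1; per-period yield y/m = 0.075000
Number of cashflows N = 10
Cashflows (t years, CF_t, discount factor 1/(1+y/m)^(m*t), PV):
  t = 1.0000: CF_t = 8.000000, DF = 0.930233, PV = 7.441860
  t = 2.0000: CF_t = 8.000000, DF = 0.865333, PV = 6.922661
  t = 3.0000: CF_t = 8.000000, DF = 0.804961, PV = 6.439685
  t = 4.0000: CF_t = 8.000000, DF = 0.748801, PV = 5.990404
  t = 5.0000: CF_t = 8.000000, DF = 0.696559, PV = 5.572469
  t = 6.0000: CF_t = 8.000000, DF = 0.647962, PV = 5.183692
  t = 7.0000: CF_t = 8.000000, DF = 0.602755, PV = 4.822039
  t = 8.0000: CF_t = 8.000000, DF = 0.560702, PV = 4.485618
  t = 9.0000: CF_t = 8.000000, DF = 0.521583, PV = 4.172668
  t = 10.0000: CF_t = 108.000000, DF = 0.485194, PV = 52.400944
Price P = sum_t PV_t = 103.432040

Answer: Price = 103.4320


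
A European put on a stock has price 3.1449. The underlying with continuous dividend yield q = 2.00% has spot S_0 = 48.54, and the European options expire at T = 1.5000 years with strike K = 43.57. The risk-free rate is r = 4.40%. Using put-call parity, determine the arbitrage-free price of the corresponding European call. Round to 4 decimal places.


Put-call parity: C - P = S_0 * exp(-qT) - K * exp(-rT).
S_0 * exp(-qT) = 48.5400 * 0.97044553 = 47.10542620
K * exp(-rT) = 43.5700 * 0.93613086 = 40.78722176
C = P + S*exp(-qT) - K*exp(-rT)
C = 3.1449 + 47.10542620 - 40.78722176 = 9.4631

Answer: Call price = 9.4631


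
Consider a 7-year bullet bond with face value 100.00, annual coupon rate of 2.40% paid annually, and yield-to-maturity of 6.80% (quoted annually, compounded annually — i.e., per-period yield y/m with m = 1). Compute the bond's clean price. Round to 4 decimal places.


Coupon per period c = face * coupon_rate / m = 2.400000
Periods per year m = 1; per-period yield y/m = 0.068000
Number of cashflows N = 7
Cashflows (t years, CF_t, discount factor 1/(1+y/m)^(m*t), PV):
  t = 1.0000: CF_t = 2.400000, DF = 0.936330, PV = 2.247191
  t = 2.0000: CF_t = 2.400000, DF = 0.876713, PV = 2.104111
  t = 3.0000: CF_t = 2.400000, DF = 0.820892, PV = 1.970142
  t = 4.0000: CF_t = 2.400000, DF = 0.768626, PV = 1.844702
  t = 5.0000: CF_t = 2.400000, DF = 0.719687, PV = 1.727249
  t = 6.0000: CF_t = 2.400000, DF = 0.673864, PV = 1.617274
  t = 7.0000: CF_t = 102.400000, DF = 0.630959, PV = 64.610215
Price P = sum_t PV_t = 76.120885

Answer: Price = 76.1209


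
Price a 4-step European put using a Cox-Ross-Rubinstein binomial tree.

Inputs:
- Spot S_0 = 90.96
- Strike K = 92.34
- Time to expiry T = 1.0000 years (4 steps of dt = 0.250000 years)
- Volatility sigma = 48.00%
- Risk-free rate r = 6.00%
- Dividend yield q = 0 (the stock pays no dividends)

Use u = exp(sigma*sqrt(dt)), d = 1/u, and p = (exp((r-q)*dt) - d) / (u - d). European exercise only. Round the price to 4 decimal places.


Answer: Price = V(0,0) = 14.1650

Derivation:
dt = T/N = 0.250000
u = exp(sigma*sqrt(dt)) = 1.271249; d = 1/u = 0.786628
p = (exp((r-q)*dt) - d) / (u - d) = 0.471472
Discount per step: exp(-r*dt) = 0.985112
Stock lattice S(k, i) with i counting down-moves:
  k=0: S(0,0) = 90.9600
  k=1: S(1,0) = 115.6328; S(1,1) = 71.5517
  k=2: S(2,0) = 146.9981; S(2,1) = 90.9600; S(2,2) = 56.2845
  k=3: S(3,0) = 186.8712; S(3,1) = 115.6328; S(3,2) = 71.5517; S(3,3) = 44.2750
  k=4: S(4,0) = 237.5599; S(4,1) = 146.9981; S(4,2) = 90.9600; S(4,3) = 56.2845; S(4,4) = 34.8279
Terminal payoffs V(N, i) = max(K - S_T, 0):
  V(4,0) = 0.000000; V(4,1) = 0.000000; V(4,2) = 1.380000; V(4,3) = 36.055463; V(4,4) = 57.512063
Backward induction: V(k, i) = exp(-r*dt) * [p * V(k+1, i) + (1-p) * V(k+1, i+1)].
  V(3,0) = exp(-r*dt) * [p*0.000000 + (1-p)*0.000000] = 0.000000
  V(3,1) = exp(-r*dt) * [p*0.000000 + (1-p)*1.380000] = 0.718510
  V(3,2) = exp(-r*dt) * [p*1.380000 + (1-p)*36.055463] = 19.413566
  V(3,3) = exp(-r*dt) * [p*36.055463 + (1-p)*57.512063] = 46.690251
  V(2,0) = exp(-r*dt) * [p*0.000000 + (1-p)*0.718510] = 0.374099
  V(2,1) = exp(-r*dt) * [p*0.718510 + (1-p)*19.413566] = 10.441573
  V(2,2) = exp(-r*dt) * [p*19.413566 + (1-p)*46.690251] = 33.326403
  V(1,0) = exp(-r*dt) * [p*0.374099 + (1-p)*10.441573] = 5.610256
  V(1,1) = exp(-r*dt) * [p*10.441573 + (1-p)*33.326403] = 22.201324
  V(0,0) = exp(-r*dt) * [p*5.610256 + (1-p)*22.201324] = 14.165029


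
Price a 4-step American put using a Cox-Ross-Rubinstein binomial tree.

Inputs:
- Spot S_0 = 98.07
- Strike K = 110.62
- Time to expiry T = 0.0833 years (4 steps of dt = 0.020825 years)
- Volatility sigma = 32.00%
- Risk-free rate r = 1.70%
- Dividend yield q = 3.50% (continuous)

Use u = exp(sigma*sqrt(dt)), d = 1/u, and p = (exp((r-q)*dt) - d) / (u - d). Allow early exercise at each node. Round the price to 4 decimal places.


dt = T/N = 0.020825
u = exp(sigma*sqrt(dt)) = 1.047262; d = 1/u = 0.954871
p = (exp((r-q)*dt) - d) / (u - d) = 0.484401
Discount per step: exp(-r*dt) = 0.999646
Stock lattice S(k, i) with i counting down-moves:
  k=0: S(0,0) = 98.0700
  k=1: S(1,0) = 102.7049; S(1,1) = 93.6442
  k=2: S(2,0) = 107.5590; S(2,1) = 98.0700; S(2,2) = 89.4182
  k=3: S(3,0) = 112.6424; S(3,1) = 102.7049; S(3,2) = 93.6442; S(3,3) = 85.3828
  k=4: S(4,0) = 117.9660; S(4,1) = 107.5590; S(4,2) = 98.0700; S(4,3) = 89.4182; S(4,4) = 81.5296
Terminal payoffs V(N, i) = max(K - S_T, 0):
  V(4,0) = 0.000000; V(4,1) = 3.061049; V(4,2) = 12.550000; V(4,3) = 21.201827; V(4,4) = 29.090381
Backward induction: V(k, i) = exp(-r*dt) * [p * V(k+1, i) + (1-p) * V(k+1, i+1)]; then take max(V_cont, immediate exercise) for American.
  V(3,0) = exp(-r*dt) * [p*0.000000 + (1-p)*3.061049] = 1.577716; exercise = 0.000000; V(3,0) = max -> 1.577716
  V(3,1) = exp(-r*dt) * [p*3.061049 + (1-p)*12.550000] = 7.950729; exercise = 7.915052; V(3,1) = max -> 7.950729
  V(3,2) = exp(-r*dt) * [p*12.550000 + (1-p)*21.201827] = 17.004853; exercise = 16.975778; V(3,2) = max -> 17.004853
  V(3,3) = exp(-r*dt) * [p*21.201827 + (1-p)*29.090381] = 25.260214; exercise = 25.237159; V(3,3) = max -> 25.260214
  V(2,0) = exp(-r*dt) * [p*1.577716 + (1-p)*7.950729] = 4.861914; exercise = 3.061049; V(2,0) = max -> 4.861914
  V(2,1) = exp(-r*dt) * [p*7.950729 + (1-p)*17.004853] = 12.614561; exercise = 12.550000; V(2,1) = max -> 12.614561
  V(2,2) = exp(-r*dt) * [p*17.004853 + (1-p)*25.260214] = 21.253784; exercise = 21.201827; V(2,2) = max -> 21.253784
  V(1,0) = exp(-r*dt) * [p*4.861914 + (1-p)*12.614561] = 8.856036; exercise = 7.915052; V(1,0) = max -> 8.856036
  V(1,1) = exp(-r*dt) * [p*12.614561 + (1-p)*21.253784] = 17.062895; exercise = 16.975778; V(1,1) = max -> 17.062895
  V(0,0) = exp(-r*dt) * [p*8.856036 + (1-p)*17.062895] = 13.082853; exercise = 12.550000; V(0,0) = max -> 13.082853

Answer: Price = V(0,0) = 13.0829


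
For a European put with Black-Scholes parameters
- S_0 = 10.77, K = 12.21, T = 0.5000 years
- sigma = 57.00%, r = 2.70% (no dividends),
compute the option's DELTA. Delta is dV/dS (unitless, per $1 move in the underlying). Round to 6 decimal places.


d1 = -0.0763322935; d2 = -0.4793831588
phi(d1) = 0.3977817294; exp(-qT) = 1.0000000000; exp(-rT) = 0.9865907163
N(-d1) = 0.5304226329
Delta = -exp(-qT) * N(-d1) = -1.0000000000 * 0.5304226329 = -0.530423

Answer: Delta = -0.530423


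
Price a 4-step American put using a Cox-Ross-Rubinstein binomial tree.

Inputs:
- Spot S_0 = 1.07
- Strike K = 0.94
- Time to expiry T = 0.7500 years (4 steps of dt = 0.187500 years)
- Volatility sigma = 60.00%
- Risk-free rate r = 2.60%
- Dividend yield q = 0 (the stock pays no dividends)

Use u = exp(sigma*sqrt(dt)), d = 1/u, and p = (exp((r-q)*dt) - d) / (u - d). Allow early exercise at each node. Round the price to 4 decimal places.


dt = T/N = 0.187500
u = exp(sigma*sqrt(dt)) = 1.296681; d = 1/u = 0.771200
p = (exp((r-q)*dt) - d) / (u - d) = 0.444711
Discount per step: exp(-r*dt) = 0.995137
Stock lattice S(k, i) with i counting down-moves:
  k=0: S(0,0) = 1.0700
  k=1: S(1,0) = 1.3874; S(1,1) = 0.8252
  k=2: S(2,0) = 1.7991; S(2,1) = 1.0700; S(2,2) = 0.6364
  k=3: S(3,0) = 2.3328; S(3,1) = 1.3874; S(3,2) = 0.8252; S(3,3) = 0.4908
  k=4: S(4,0) = 3.0249; S(4,1) = 1.7991; S(4,2) = 1.0700; S(4,3) = 0.6364; S(4,4) = 0.3785
Terminal payoffs V(N, i) = max(K - S_T, 0):
  V(4,0) = 0.000000; V(4,1) = 0.000000; V(4,2) = 0.000000; V(4,3) = 0.303618; V(4,4) = 0.561512
Backward induction: V(k, i) = exp(-r*dt) * [p * V(k+1, i) + (1-p) * V(k+1, i+1)]; then take max(V_cont, immediate exercise) for American.
  V(3,0) = exp(-r*dt) * [p*0.000000 + (1-p)*0.000000] = 0.000000; exercise = 0.000000; V(3,0) = max -> 0.000000
  V(3,1) = exp(-r*dt) * [p*0.000000 + (1-p)*0.000000] = 0.000000; exercise = 0.000000; V(3,1) = max -> 0.000000
  V(3,2) = exp(-r*dt) * [p*0.000000 + (1-p)*0.303618] = 0.167776; exercise = 0.114816; V(3,2) = max -> 0.167776
  V(3,3) = exp(-r*dt) * [p*0.303618 + (1-p)*0.561512] = 0.444651; exercise = 0.449222; V(3,3) = max -> 0.449222
  V(2,0) = exp(-r*dt) * [p*0.000000 + (1-p)*0.000000] = 0.000000; exercise = 0.000000; V(2,0) = max -> 0.000000
  V(2,1) = exp(-r*dt) * [p*0.000000 + (1-p)*0.167776] = 0.092711; exercise = 0.000000; V(2,1) = max -> 0.092711
  V(2,2) = exp(-r*dt) * [p*0.167776 + (1-p)*0.449222] = 0.322484; exercise = 0.303618; V(2,2) = max -> 0.322484
  V(1,0) = exp(-r*dt) * [p*0.000000 + (1-p)*0.092711] = 0.051231; exercise = 0.000000; V(1,0) = max -> 0.051231
  V(1,1) = exp(-r*dt) * [p*0.092711 + (1-p)*0.322484] = 0.219230; exercise = 0.114816; V(1,1) = max -> 0.219230
  V(0,0) = exp(-r*dt) * [p*0.051231 + (1-p)*0.219230] = 0.143816; exercise = 0.000000; V(0,0) = max -> 0.143816

Answer: Price = V(0,0) = 0.1438


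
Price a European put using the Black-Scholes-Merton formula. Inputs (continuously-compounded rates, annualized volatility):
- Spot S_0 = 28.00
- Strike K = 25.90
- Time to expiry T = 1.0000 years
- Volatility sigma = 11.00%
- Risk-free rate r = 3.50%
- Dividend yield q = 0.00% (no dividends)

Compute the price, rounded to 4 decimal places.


Answer: Price = 0.2301

Derivation:
d1 = (ln(S/K) + (r - q + 0.5*sigma^2) * T) / (sigma * sqrt(T)) = 1.08192310
d2 = d1 - sigma * sqrt(T) = 0.97192310
exp(-rT) = 0.96560542; exp(-qT) = 1.00000000
P = K * exp(-rT) * N(-d2) - S_0 * exp(-qT) * N(-d1)
N(-d1) = 0.13964335; N(-d2) = 0.16554440
P = 25.9000 * 0.96560542 * 0.16554440 - 28.0000 * 1.00000000 * 0.13964335 = 0.2301


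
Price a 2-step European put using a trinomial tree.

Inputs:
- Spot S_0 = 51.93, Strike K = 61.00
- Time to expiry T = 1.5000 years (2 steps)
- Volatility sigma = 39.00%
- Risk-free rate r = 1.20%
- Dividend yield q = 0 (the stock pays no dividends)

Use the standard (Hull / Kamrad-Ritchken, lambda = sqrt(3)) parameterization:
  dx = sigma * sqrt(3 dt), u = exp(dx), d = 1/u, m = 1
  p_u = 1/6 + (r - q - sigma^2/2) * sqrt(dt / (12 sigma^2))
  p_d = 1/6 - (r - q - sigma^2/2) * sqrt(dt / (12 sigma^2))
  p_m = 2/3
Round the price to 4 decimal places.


dt = T/N = 0.750000; dx = sigma*sqrt(3*dt) = 0.585000
u = exp(dx) = 1.794991; d = 1/u = 0.557106
p_u = 0.125609, p_m = 0.666667, p_d = 0.207724
Discount per step: exp(-r*dt) = 0.991040
Stock lattice S(k, j) with j the centered position index:
  k=0: S(0,+0) = 51.9300
  k=1: S(1,-1) = 28.9305; S(1,+0) = 51.9300; S(1,+1) = 93.2139
  k=2: S(2,-2) = 16.1174; S(2,-1) = 28.9305; S(2,+0) = 51.9300; S(2,+1) = 93.2139; S(2,+2) = 167.3181
Terminal payoffs V(N, j) = max(K - S_T, 0):
  V(2,-2) = 44.882645; V(2,-1) = 32.069493; V(2,+0) = 9.070000; V(2,+1) = 0.000000; V(2,+2) = 0.000000
Backward induction: V(k, j) = exp(-r*dt) * [p_u * V(k+1, j+1) + p_m * V(k+1, j) + p_d * V(k+1, j-1)]
  V(1,-1) = exp(-r*dt) * [p_u*9.070000 + p_m*32.069493 + p_d*44.882645] = 31.556860
  V(1,+0) = exp(-r*dt) * [p_u*0.000000 + p_m*9.070000 + p_d*32.069493] = 12.594420
  V(1,+1) = exp(-r*dt) * [p_u*0.000000 + p_m*0.000000 + p_d*9.070000] = 1.867179
  V(0,+0) = exp(-r*dt) * [p_u*1.867179 + p_m*12.594420 + p_d*31.556860] = 15.049883

Answer: Price = V(0,0) = 15.0499


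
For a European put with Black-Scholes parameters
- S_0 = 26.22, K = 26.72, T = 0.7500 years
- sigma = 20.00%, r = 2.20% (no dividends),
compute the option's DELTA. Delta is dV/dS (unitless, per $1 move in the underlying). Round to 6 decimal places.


d1 = 0.0728046176; d2 = -0.1004004632
phi(d1) = 0.3978863810; exp(-qT) = 1.0000000000; exp(-rT) = 0.9836353794
N(-d1) = 0.4709807982
Delta = -exp(-qT) * N(-d1) = -1.0000000000 * 0.4709807982 = -0.470981

Answer: Delta = -0.470981


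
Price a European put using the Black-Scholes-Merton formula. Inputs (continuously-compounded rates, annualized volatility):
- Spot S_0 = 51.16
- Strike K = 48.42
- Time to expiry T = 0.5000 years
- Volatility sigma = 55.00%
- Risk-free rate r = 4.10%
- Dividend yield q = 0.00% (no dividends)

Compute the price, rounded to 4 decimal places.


Answer: Price = 5.8807

Derivation:
d1 = (ln(S/K) + (r - q + 0.5*sigma^2) * T) / (sigma * sqrt(T)) = 0.38870309
d2 = d1 - sigma * sqrt(T) = -0.00020564
exp(-rT) = 0.97970870; exp(-qT) = 1.00000000
P = K * exp(-rT) * N(-d2) - S_0 * exp(-qT) * N(-d1)
N(-d1) = 0.34874790; N(-d2) = 0.50008204
P = 48.4200 * 0.97970870 * 0.50008204 - 51.1600 * 1.00000000 * 0.34874790 = 5.8807


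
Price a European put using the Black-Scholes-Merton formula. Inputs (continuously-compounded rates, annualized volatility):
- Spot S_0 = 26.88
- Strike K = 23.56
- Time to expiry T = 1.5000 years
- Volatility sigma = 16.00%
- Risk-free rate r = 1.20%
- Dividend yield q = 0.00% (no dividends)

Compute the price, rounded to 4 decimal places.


d1 = (ln(S/K) + (r - q + 0.5*sigma^2) * T) / (sigma * sqrt(T)) = 0.86258861
d2 = d1 - sigma * sqrt(T) = 0.66662943
exp(-rT) = 0.98216103; exp(-qT) = 1.00000000
P = K * exp(-rT) * N(-d2) - S_0 * exp(-qT) * N(-d1)
N(-d1) = 0.19418185; N(-d2) = 0.25250443
P = 23.5600 * 0.98216103 * 0.25250443 - 26.8800 * 1.00000000 * 0.19418185 = 0.6233

Answer: Price = 0.6233


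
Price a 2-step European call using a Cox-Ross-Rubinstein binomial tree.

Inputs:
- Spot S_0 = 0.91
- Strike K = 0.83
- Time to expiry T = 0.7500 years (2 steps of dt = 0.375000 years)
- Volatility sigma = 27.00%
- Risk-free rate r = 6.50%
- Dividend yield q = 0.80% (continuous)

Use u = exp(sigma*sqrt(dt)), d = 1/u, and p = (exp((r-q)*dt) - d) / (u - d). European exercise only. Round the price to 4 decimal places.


Answer: Price = V(0,0) = 0.1521

Derivation:
dt = T/N = 0.375000
u = exp(sigma*sqrt(dt)) = 1.179795; d = 1/u = 0.847605
p = (exp((r-q)*dt) - d) / (u - d) = 0.523797
Discount per step: exp(-r*dt) = 0.975920
Stock lattice S(k, i) with i counting down-moves:
  k=0: S(0,0) = 0.9100
  k=1: S(1,0) = 1.0736; S(1,1) = 0.7713
  k=2: S(2,0) = 1.2666; S(2,1) = 0.9100; S(2,2) = 0.6538
Terminal payoffs V(N, i) = max(S_T - K, 0):
  V(2,0) = 0.436643; V(2,1) = 0.080000; V(2,2) = 0.000000
Backward induction: V(k, i) = exp(-r*dt) * [p * V(k+1, i) + (1-p) * V(k+1, i+1)].
  V(1,0) = exp(-r*dt) * [p*0.436643 + (1-p)*0.080000] = 0.260384
  V(1,1) = exp(-r*dt) * [p*0.080000 + (1-p)*0.000000] = 0.040895
  V(0,0) = exp(-r*dt) * [p*0.260384 + (1-p)*0.040895] = 0.152109
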